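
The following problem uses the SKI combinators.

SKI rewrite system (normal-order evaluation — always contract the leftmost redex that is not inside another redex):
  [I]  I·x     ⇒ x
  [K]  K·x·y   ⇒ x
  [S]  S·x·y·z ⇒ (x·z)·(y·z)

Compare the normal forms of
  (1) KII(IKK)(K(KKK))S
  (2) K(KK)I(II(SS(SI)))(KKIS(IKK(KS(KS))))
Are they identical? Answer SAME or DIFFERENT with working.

Term A:
  start: KII(IKK)(K(KKK))S
  →1  I(IKK)(K(KKK))S
  →2  IKK(K(KKK))S
  →3  KK(K(KKK))S
  →4  KS

Term B:
  start: K(KK)I(II(SS(SI)))(KKIS(IKK(KS(KS))))
  →1  KK(II(SS(SI)))(KKIS(IKK(KS(KS))))
  →2  K(KKIS(IKK(KS(KS))))
  →3  K(KS(IKK(KS(KS))))
  →4  KS

Answer: SAME — A ⇓ KS, B ⇓ KS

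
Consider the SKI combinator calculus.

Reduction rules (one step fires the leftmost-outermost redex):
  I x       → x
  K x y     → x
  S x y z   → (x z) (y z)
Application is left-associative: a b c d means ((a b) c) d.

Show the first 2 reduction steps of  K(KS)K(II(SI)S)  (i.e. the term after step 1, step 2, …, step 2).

  start: K(KS)K(II(SI)S)
  step 1: KS(II(SI)S)
  step 2: S

Answer: after 2 steps: S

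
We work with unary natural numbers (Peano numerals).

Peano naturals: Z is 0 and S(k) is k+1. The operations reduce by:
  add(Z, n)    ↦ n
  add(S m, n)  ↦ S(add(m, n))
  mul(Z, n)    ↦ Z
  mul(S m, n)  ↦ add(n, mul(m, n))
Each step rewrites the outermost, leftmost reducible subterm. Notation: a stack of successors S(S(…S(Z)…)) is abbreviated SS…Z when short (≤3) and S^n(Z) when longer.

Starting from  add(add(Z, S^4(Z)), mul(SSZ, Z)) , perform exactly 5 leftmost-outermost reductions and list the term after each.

  start: add(add(Z, S^4(Z)), mul(SSZ, Z))
  →1  add(S^4(Z), mul(SSZ, Z))
  →2  S(add(SSSZ, mul(SSZ, Z)))
  →3  S(S(add(SSZ, mul(SSZ, Z))))
  →4  S(S(S(add(SZ, mul(SSZ, Z)))))
  →5  S(S(S(S(add(Z, mul(SSZ, Z))))))

Answer: after 5 steps: S(S(S(S(add(Z, mul(SSZ, Z))))))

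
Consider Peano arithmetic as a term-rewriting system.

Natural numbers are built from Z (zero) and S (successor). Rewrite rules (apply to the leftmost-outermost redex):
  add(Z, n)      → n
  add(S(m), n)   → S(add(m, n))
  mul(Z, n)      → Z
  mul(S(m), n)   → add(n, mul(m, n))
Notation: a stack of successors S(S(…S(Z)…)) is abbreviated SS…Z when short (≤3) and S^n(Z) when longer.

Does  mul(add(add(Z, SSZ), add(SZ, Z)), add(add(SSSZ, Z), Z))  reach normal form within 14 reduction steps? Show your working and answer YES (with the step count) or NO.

  start: mul(add(add(Z, SSZ), add(SZ, Z)), add(add(SSSZ, Z), Z))
  step 1: mul(add(SSZ, add(SZ, Z)), add(add(SSSZ, Z), Z))
  step 2: mul(S(add(SZ, add(SZ, Z))), add(add(SSSZ, Z), Z))
  step 3: add(add(add(SSSZ, Z), Z), mul(add(SZ, add(SZ, Z)), add(add(SSSZ, Z), Z)))
  step 4: add(add(S(add(SSZ, Z)), Z), mul(add(SZ, add(SZ, Z)), add(add(SSSZ, Z), Z)))
  step 5: add(S(add(add(SSZ, Z), Z)), mul(add(SZ, add(SZ, Z)), add(add(SSSZ, Z), Z)))
  step 6: S(add(add(add(SSZ, Z), Z), mul(add(SZ, add(SZ, Z)), add(add(SSSZ, Z), Z))))
  step 7: S(add(add(S(add(SZ, Z)), Z), mul(add(SZ, add(SZ, Z)), add(add(SSSZ, Z), Z))))
  step 8: S(add(S(add(add(SZ, Z), Z)), mul(add(SZ, add(SZ, Z)), add(add(SSSZ, Z), Z))))
  step 9: S(S(add(add(add(SZ, Z), Z), mul(add(SZ, add(SZ, Z)), add(add(SSSZ, Z), Z)))))
  step 10: S(S(add(add(S(add(Z, Z)), Z), mul(add(SZ, add(SZ, Z)), add(add(SSSZ, Z), Z)))))
  step 11: S(S(add(S(add(add(Z, Z), Z)), mul(add(SZ, add(SZ, Z)), add(add(SSSZ, Z), Z)))))
  step 12: S(S(S(add(add(add(Z, Z), Z), mul(add(SZ, add(SZ, Z)), add(add(SSSZ, Z), Z))))))
  step 13: S(S(S(add(add(Z, Z), mul(add(SZ, add(SZ, Z)), add(add(SSSZ, Z), Z))))))
  step 14: S(S(S(add(Z, mul(add(SZ, add(SZ, Z)), add(add(SSSZ, Z), Z))))))

Answer: NO — after 14 steps the term is S(S(S(add(Z, mul(add(SZ, add(SZ, Z)), add(add(SSSZ, Z), Z)))))), not yet normal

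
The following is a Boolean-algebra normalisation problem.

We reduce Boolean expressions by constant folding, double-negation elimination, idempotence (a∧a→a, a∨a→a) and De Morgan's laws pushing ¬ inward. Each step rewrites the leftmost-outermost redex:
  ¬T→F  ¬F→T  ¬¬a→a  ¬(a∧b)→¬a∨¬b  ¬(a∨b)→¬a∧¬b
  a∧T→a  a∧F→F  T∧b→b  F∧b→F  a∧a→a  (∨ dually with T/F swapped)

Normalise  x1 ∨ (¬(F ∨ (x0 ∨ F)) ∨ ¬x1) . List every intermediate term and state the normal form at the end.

  start: x1 ∨ (¬(F ∨ (x0 ∨ F)) ∨ ¬x1)
  step 1: x1 ∨ ((¬F ∧ ¬(x0 ∨ F)) ∨ ¬x1)
  step 2: x1 ∨ ((T ∧ ¬(x0 ∨ F)) ∨ ¬x1)
  step 3: x1 ∨ (¬(x0 ∨ F) ∨ ¬x1)
  step 4: x1 ∨ ((¬x0 ∧ ¬F) ∨ ¬x1)
  step 5: x1 ∨ ((¬x0 ∧ T) ∨ ¬x1)
  step 6: x1 ∨ (¬x0 ∨ ¬x1)

Answer: normal form = x1 ∨ (¬x0 ∨ ¬x1)  (in 6 steps)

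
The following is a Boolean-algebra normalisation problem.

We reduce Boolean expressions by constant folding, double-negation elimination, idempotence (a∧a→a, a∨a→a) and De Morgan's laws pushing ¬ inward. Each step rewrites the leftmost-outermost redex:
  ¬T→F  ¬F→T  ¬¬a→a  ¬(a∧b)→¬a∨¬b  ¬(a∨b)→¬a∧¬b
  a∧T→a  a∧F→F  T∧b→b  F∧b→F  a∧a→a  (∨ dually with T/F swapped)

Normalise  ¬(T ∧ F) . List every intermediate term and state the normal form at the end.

  start: ¬(T ∧ F)
  →1  ¬T ∨ ¬F
  →2  F ∨ ¬F
  →3  ¬F
  →4  T

Answer: normal form = T  (in 4 steps)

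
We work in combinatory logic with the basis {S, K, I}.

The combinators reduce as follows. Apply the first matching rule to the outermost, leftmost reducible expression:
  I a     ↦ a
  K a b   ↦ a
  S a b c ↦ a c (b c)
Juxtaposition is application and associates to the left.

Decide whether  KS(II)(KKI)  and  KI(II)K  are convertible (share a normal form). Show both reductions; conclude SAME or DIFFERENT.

Answer: DIFFERENT — A ⇓ SK, B ⇓ K

Derivation:
Term A:
  start: KS(II)(KKI)
  →1  S(KKI)
  →2  SK

Term B:
  start: KI(II)K
  →1  IK
  →2  K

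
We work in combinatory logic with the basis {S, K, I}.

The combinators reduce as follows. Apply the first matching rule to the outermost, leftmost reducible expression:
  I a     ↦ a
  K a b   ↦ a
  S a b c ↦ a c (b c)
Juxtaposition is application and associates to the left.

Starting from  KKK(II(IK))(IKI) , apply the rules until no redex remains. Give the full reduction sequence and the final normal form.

Answer: normal form = K  (in 5 steps)

Working:
  start: KKK(II(IK))(IKI)
  step 1: K(II(IK))(IKI)
  step 2: II(IK)
  step 3: I(IK)
  step 4: IK
  step 5: K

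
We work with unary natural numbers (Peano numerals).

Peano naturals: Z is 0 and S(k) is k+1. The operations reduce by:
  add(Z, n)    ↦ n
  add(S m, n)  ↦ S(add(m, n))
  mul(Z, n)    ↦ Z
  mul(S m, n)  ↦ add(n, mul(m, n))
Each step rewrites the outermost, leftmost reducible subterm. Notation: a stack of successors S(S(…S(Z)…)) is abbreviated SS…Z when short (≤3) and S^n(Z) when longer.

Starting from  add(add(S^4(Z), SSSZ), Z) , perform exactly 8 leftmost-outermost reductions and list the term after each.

Answer: after 8 steps: S(S(S(S(add(add(Z, SSSZ), Z)))))

Reduction:
  start: add(add(S^4(Z), SSSZ), Z)
  [1] add(S(add(SSSZ, SSSZ)), Z)
  [2] S(add(add(SSSZ, SSSZ), Z))
  [3] S(add(S(add(SSZ, SSSZ)), Z))
  [4] S(S(add(add(SSZ, SSSZ), Z)))
  [5] S(S(add(S(add(SZ, SSSZ)), Z)))
  [6] S(S(S(add(add(SZ, SSSZ), Z))))
  [7] S(S(S(add(S(add(Z, SSSZ)), Z))))
  [8] S(S(S(S(add(add(Z, SSSZ), Z)))))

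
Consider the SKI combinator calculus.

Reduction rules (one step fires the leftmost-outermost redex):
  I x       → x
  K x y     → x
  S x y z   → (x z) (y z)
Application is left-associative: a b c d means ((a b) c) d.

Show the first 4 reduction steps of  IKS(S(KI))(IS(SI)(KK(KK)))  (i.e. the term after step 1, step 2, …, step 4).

  start: IKS(S(KI))(IS(SI)(KK(KK)))
  [1] KS(S(KI))(IS(SI)(KK(KK)))
  [2] S(IS(SI)(KK(KK)))
  [3] S(S(SI)(KK(KK)))
  [4] S(S(SI)K)

Answer: after 4 steps: S(S(SI)K)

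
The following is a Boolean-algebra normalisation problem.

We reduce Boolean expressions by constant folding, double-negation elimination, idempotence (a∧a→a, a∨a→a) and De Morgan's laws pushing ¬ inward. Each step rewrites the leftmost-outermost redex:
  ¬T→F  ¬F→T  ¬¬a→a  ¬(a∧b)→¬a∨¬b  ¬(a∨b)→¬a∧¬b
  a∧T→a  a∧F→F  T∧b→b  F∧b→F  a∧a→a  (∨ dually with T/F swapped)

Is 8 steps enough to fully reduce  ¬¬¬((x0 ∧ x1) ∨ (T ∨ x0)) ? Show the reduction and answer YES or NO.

Answer: YES — reaches normal form F in 7 ≤ 8 steps

Working:
  start: ¬¬¬((x0 ∧ x1) ∨ (T ∨ x0))
  [1] ¬((x0 ∧ x1) ∨ (T ∨ x0))
  [2] ¬(x0 ∧ x1) ∧ ¬(T ∨ x0)
  [3] (¬x0 ∨ ¬x1) ∧ ¬(T ∨ x0)
  [4] (¬x0 ∨ ¬x1) ∧ (¬T ∧ ¬x0)
  [5] (¬x0 ∨ ¬x1) ∧ (F ∧ ¬x0)
  [6] (¬x0 ∨ ¬x1) ∧ F
  [7] F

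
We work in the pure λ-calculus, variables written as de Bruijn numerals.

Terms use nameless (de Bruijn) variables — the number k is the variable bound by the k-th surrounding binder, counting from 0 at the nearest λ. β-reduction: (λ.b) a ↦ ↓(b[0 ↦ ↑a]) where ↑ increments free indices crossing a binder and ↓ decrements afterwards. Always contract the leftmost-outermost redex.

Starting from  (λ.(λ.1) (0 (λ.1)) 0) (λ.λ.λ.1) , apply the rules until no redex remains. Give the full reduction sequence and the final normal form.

Answer: normal form = λ.λ.1  (in 3 steps)

Reduction:
  start: (λ.(λ.1) (0 (λ.1)) 0) (λ.λ.λ.1)
  [1] (λ.λ.λ.λ.1) ((λ.λ.λ.1) (λ.λ.λ.λ.1)) (λ.λ.λ.1)
  [2] (λ.λ.λ.1) (λ.λ.λ.1)
  [3] λ.λ.1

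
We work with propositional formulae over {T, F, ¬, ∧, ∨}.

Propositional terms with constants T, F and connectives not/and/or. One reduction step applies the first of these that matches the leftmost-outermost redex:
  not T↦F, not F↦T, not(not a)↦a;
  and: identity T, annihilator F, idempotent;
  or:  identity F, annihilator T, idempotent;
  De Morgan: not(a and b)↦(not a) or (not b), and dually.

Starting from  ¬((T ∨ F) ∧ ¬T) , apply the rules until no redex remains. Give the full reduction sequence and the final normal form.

Answer: normal form = T  (in 6 steps)

Working:
  start: ¬((T ∨ F) ∧ ¬T)
  [1] ¬(T ∨ F) ∨ ¬¬T
  [2] (¬T ∧ ¬F) ∨ ¬¬T
  [3] (F ∧ ¬F) ∨ ¬¬T
  [4] F ∨ ¬¬T
  [5] ¬¬T
  [6] T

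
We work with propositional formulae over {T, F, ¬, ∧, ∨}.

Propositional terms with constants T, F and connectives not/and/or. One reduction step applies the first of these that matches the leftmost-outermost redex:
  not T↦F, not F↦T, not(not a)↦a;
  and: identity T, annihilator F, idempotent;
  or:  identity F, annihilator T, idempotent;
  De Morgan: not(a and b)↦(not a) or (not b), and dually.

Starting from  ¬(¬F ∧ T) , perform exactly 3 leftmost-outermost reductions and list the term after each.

Answer: after 3 steps: ¬T

Working:
  start: ¬(¬F ∧ T)
  step 1: ¬¬F ∨ ¬T
  step 2: F ∨ ¬T
  step 3: ¬T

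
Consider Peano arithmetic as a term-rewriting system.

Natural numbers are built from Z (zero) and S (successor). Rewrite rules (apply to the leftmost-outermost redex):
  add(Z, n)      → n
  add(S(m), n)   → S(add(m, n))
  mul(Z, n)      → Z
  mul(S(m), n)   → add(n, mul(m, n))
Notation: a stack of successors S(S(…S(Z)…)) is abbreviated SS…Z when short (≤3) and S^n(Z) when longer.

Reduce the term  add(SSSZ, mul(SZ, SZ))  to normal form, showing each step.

  start: add(SSSZ, mul(SZ, SZ))
  step 1: S(add(SSZ, mul(SZ, SZ)))
  step 2: S(S(add(SZ, mul(SZ, SZ))))
  step 3: S(S(S(add(Z, mul(SZ, SZ)))))
  step 4: S(S(S(mul(SZ, SZ))))
  step 5: S(S(S(add(SZ, mul(Z, SZ)))))
  step 6: S(S(S(S(add(Z, mul(Z, SZ))))))
  step 7: S(S(S(S(mul(Z, SZ)))))
  step 8: S^4(Z)

Answer: normal form = S^4(Z)  (in 8 steps)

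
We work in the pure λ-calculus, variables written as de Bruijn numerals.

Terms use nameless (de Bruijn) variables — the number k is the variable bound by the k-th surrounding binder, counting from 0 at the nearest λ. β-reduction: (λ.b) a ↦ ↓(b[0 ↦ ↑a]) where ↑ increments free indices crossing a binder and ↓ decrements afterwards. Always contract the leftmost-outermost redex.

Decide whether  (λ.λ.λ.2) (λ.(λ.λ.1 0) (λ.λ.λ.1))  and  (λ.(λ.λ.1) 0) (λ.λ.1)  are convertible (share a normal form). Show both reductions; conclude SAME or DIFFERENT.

Answer: DIFFERENT — A ⇓ λ.λ.λ.λ.λ.λ.1, B ⇓ λ.λ.λ.1

Derivation:
Term A:
  start: (λ.λ.λ.2) (λ.(λ.λ.1 0) (λ.λ.λ.1))
  [1] λ.λ.λ.(λ.λ.1 0) (λ.λ.λ.1)
  [2] λ.λ.λ.λ.(λ.λ.λ.1) 0
  [3] λ.λ.λ.λ.λ.λ.1

Term B:
  start: (λ.(λ.λ.1) 0) (λ.λ.1)
  [1] (λ.λ.1) (λ.λ.1)
  [2] λ.λ.λ.1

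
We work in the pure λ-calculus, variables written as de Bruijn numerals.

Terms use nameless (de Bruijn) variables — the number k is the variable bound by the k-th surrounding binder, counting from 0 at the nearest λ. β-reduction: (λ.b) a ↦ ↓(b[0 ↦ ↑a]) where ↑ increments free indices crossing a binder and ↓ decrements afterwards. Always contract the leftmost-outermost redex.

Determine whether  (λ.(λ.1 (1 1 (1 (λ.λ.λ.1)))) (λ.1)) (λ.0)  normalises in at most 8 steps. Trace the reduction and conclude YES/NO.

  start: (λ.(λ.1 (1 1 (1 (λ.λ.λ.1)))) (λ.1)) (λ.0)
  step 1: (λ.(λ.0) ((λ.0) (λ.0) ((λ.0) (λ.λ.λ.1)))) (λ.λ.0)
  step 2: (λ.0) ((λ.0) (λ.0) ((λ.0) (λ.λ.λ.1)))
  step 3: (λ.0) (λ.0) ((λ.0) (λ.λ.λ.1))
  step 4: (λ.0) ((λ.0) (λ.λ.λ.1))
  step 5: (λ.0) (λ.λ.λ.1)
  step 6: λ.λ.λ.1

Answer: YES — reaches normal form λ.λ.λ.1 in 6 ≤ 8 steps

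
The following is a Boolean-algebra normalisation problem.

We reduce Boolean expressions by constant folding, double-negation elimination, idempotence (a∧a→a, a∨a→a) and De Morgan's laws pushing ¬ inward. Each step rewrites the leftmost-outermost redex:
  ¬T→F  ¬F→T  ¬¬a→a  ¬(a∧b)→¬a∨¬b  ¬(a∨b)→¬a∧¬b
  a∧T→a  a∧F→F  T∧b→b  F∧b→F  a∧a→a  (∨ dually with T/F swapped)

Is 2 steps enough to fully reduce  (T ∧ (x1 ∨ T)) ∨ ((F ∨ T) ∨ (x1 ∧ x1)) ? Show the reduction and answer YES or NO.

  start: (T ∧ (x1 ∨ T)) ∨ ((F ∨ T) ∨ (x1 ∧ x1))
  [1] (x1 ∨ T) ∨ ((F ∨ T) ∨ (x1 ∧ x1))
  [2] T ∨ ((F ∨ T) ∨ (x1 ∧ x1))

Answer: NO — after 2 steps the term is T ∨ ((F ∨ T) ∨ (x1 ∧ x1)), not yet normal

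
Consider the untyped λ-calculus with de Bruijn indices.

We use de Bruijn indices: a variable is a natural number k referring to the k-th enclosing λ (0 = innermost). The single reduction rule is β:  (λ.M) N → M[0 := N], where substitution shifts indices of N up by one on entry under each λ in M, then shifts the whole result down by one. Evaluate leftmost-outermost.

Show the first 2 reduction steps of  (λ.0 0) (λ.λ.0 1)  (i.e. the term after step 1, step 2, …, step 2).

Answer: after 2 steps: λ.0 (λ.λ.0 1)

Working:
  start: (λ.0 0) (λ.λ.0 1)
  step 1: (λ.λ.0 1) (λ.λ.0 1)
  step 2: λ.0 (λ.λ.0 1)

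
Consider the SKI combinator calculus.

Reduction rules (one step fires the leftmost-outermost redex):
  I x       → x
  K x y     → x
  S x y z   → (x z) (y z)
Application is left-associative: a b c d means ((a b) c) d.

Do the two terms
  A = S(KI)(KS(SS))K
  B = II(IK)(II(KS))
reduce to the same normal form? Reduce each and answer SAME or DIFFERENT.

Answer: DIFFERENT — A ⇓ SK, B ⇓ K(KS)

Working:
Term A:
  start: S(KI)(KS(SS))K
  →1  KIK(KS(SS)K)
  →2  I(KS(SS)K)
  →3  KS(SS)K
  →4  SK

Term B:
  start: II(IK)(II(KS))
  →1  I(IK)(II(KS))
  →2  IK(II(KS))
  →3  K(II(KS))
  →4  K(I(KS))
  →5  K(KS)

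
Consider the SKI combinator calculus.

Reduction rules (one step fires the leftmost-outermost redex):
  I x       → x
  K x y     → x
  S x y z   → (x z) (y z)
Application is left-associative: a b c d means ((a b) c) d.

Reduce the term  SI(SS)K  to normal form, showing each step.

Answer: normal form = K(SSK)  (in 2 steps)

Reduction:
  start: SI(SS)K
  [1] IK(SSK)
  [2] K(SSK)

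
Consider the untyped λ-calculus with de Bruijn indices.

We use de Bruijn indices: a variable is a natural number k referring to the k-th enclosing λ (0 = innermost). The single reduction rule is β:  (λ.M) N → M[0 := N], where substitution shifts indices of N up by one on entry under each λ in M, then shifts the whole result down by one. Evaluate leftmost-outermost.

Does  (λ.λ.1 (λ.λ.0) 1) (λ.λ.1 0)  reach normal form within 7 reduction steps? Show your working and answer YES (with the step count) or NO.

Answer: YES — reaches normal form λ.λ.0 in 4 ≤ 7 steps

Derivation:
  start: (λ.λ.1 (λ.λ.0) 1) (λ.λ.1 0)
  →1  λ.(λ.λ.1 0) (λ.λ.0) (λ.λ.1 0)
  →2  λ.(λ.(λ.λ.0) 0) (λ.λ.1 0)
  →3  λ.(λ.λ.0) (λ.λ.1 0)
  →4  λ.λ.0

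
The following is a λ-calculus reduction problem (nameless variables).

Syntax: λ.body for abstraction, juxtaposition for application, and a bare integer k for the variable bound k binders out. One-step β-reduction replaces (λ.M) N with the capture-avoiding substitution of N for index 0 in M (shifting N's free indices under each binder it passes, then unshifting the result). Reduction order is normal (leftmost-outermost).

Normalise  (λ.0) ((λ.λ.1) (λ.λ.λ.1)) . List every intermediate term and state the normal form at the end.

Answer: normal form = λ.λ.λ.λ.1  (in 2 steps)

Working:
  start: (λ.0) ((λ.λ.1) (λ.λ.λ.1))
  [1] (λ.λ.1) (λ.λ.λ.1)
  [2] λ.λ.λ.λ.1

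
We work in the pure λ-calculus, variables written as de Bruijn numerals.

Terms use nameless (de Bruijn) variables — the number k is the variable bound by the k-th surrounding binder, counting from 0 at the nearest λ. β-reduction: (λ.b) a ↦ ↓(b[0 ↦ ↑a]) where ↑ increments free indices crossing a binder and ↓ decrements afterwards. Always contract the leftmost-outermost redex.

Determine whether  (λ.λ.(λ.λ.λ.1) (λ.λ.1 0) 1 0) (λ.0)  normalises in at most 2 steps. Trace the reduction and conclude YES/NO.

Answer: NO — after 2 steps the term is λ.(λ.λ.1) (λ.0) 0, not yet normal

Working:
  start: (λ.λ.(λ.λ.λ.1) (λ.λ.1 0) 1 0) (λ.0)
  step 1: λ.(λ.λ.λ.1) (λ.λ.1 0) (λ.0) 0
  step 2: λ.(λ.λ.1) (λ.0) 0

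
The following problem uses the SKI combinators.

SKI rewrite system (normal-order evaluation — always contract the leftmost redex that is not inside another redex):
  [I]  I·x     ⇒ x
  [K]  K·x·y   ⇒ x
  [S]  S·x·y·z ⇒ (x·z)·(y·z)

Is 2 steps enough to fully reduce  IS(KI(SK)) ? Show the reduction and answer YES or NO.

Answer: YES — reaches normal form SI in 2 ≤ 2 steps

Working:
  start: IS(KI(SK))
  →1  S(KI(SK))
  →2  SI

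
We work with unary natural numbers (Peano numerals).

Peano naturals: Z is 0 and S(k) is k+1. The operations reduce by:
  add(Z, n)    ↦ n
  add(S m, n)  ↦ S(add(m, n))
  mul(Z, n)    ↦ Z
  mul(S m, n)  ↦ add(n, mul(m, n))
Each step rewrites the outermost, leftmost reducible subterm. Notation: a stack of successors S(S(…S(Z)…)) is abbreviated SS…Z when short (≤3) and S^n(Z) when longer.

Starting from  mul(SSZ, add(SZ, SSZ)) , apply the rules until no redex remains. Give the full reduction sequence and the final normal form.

  start: mul(SSZ, add(SZ, SSZ))
  step 1: add(add(SZ, SSZ), mul(SZ, add(SZ, SSZ)))
  step 2: add(S(add(Z, SSZ)), mul(SZ, add(SZ, SSZ)))
  step 3: S(add(add(Z, SSZ), mul(SZ, add(SZ, SSZ))))
  step 4: S(add(SSZ, mul(SZ, add(SZ, SSZ))))
  step 5: S(S(add(SZ, mul(SZ, add(SZ, SSZ)))))
  step 6: S(S(S(add(Z, mul(SZ, add(SZ, SSZ))))))
  step 7: S(S(S(mul(SZ, add(SZ, SSZ)))))
  step 8: S(S(S(add(add(SZ, SSZ), mul(Z, add(SZ, SSZ))))))
  step 9: S(S(S(add(S(add(Z, SSZ)), mul(Z, add(SZ, SSZ))))))
  step 10: S(S(S(S(add(add(Z, SSZ), mul(Z, add(SZ, SSZ)))))))
  step 11: S(S(S(S(add(SSZ, mul(Z, add(SZ, SSZ)))))))
  step 12: S(S(S(S(S(add(SZ, mul(Z, add(SZ, SSZ))))))))
  step 13: S(S(S(S(S(S(add(Z, mul(Z, add(SZ, SSZ)))))))))
  step 14: S(S(S(S(S(S(mul(Z, add(SZ, SSZ))))))))
  step 15: S^6(Z)

Answer: normal form = S^6(Z)  (in 15 steps)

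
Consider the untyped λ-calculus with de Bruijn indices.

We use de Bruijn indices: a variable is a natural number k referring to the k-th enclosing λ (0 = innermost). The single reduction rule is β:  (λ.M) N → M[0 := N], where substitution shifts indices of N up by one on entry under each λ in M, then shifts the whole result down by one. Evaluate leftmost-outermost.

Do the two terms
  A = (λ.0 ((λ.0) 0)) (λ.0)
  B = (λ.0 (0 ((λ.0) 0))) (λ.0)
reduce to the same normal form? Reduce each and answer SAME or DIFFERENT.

Term A:
  start: (λ.0 ((λ.0) 0)) (λ.0)
  [1] (λ.0) ((λ.0) (λ.0))
  [2] (λ.0) (λ.0)
  [3] λ.0

Term B:
  start: (λ.0 (0 ((λ.0) 0))) (λ.0)
  [1] (λ.0) ((λ.0) ((λ.0) (λ.0)))
  [2] (λ.0) ((λ.0) (λ.0))
  [3] (λ.0) (λ.0)
  [4] λ.0

Answer: SAME — A ⇓ λ.0, B ⇓ λ.0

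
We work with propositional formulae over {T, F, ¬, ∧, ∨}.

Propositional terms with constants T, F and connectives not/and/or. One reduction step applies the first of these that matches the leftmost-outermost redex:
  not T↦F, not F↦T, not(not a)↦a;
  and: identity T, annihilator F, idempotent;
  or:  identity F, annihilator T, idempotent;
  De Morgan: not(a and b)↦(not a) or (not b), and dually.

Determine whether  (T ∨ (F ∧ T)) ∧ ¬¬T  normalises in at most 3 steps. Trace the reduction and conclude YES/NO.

Answer: YES — reaches normal form T in 3 ≤ 3 steps

Reduction:
  start: (T ∨ (F ∧ T)) ∧ ¬¬T
  step 1: T ∧ ¬¬T
  step 2: ¬¬T
  step 3: T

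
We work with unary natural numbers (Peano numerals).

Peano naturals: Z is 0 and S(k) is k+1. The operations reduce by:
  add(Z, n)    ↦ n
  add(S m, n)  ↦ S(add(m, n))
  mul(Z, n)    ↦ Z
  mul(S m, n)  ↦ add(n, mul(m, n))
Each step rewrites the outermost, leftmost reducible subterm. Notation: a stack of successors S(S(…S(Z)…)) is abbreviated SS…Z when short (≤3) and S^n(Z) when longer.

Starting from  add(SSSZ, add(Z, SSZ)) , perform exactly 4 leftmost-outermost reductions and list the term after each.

  start: add(SSSZ, add(Z, SSZ))
  →1  S(add(SSZ, add(Z, SSZ)))
  →2  S(S(add(SZ, add(Z, SSZ))))
  →3  S(S(S(add(Z, add(Z, SSZ)))))
  →4  S(S(S(add(Z, SSZ))))

Answer: after 4 steps: S(S(S(add(Z, SSZ))))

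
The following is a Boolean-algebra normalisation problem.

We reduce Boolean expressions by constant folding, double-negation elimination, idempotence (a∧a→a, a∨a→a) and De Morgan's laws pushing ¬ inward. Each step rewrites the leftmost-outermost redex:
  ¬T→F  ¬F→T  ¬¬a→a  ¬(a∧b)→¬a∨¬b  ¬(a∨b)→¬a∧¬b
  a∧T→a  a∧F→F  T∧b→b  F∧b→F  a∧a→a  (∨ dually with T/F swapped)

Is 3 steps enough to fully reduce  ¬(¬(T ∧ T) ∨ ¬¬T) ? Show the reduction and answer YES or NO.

Answer: NO — after 3 steps the term is T ∧ ¬¬¬T, not yet normal

Derivation:
  start: ¬(¬(T ∧ T) ∨ ¬¬T)
  [1] ¬¬(T ∧ T) ∧ ¬¬¬T
  [2] (T ∧ T) ∧ ¬¬¬T
  [3] T ∧ ¬¬¬T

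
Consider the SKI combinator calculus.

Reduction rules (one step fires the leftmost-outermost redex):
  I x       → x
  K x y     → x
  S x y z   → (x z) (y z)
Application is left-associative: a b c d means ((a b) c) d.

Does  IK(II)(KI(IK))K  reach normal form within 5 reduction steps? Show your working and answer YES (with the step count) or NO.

Answer: YES — reaches normal form K in 4 ≤ 5 steps

Derivation:
  start: IK(II)(KI(IK))K
  step 1: K(II)(KI(IK))K
  step 2: IIK
  step 3: IK
  step 4: K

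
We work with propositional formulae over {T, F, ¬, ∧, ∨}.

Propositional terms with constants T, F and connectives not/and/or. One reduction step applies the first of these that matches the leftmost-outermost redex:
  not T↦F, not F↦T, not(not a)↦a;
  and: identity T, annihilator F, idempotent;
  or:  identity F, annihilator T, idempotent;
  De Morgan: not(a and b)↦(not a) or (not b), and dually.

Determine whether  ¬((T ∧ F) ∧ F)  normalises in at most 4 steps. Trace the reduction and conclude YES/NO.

Answer: NO — after 4 steps the term is ¬F ∨ ¬F, not yet normal

Derivation:
  start: ¬((T ∧ F) ∧ F)
  [1] ¬(T ∧ F) ∨ ¬F
  [2] (¬T ∨ ¬F) ∨ ¬F
  [3] (F ∨ ¬F) ∨ ¬F
  [4] ¬F ∨ ¬F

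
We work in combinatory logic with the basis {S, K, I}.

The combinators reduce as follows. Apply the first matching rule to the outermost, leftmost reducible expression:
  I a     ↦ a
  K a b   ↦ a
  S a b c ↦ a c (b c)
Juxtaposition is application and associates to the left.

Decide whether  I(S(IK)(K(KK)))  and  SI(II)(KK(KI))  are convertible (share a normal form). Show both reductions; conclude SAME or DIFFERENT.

Answer: DIFFERENT — A ⇓ SK(K(KK)), B ⇓ KK

Working:
Term A:
  start: I(S(IK)(K(KK)))
  step 1: S(IK)(K(KK))
  step 2: SK(K(KK))

Term B:
  start: SI(II)(KK(KI))
  step 1: I(KK(KI))(II(KK(KI)))
  step 2: KK(KI)(II(KK(KI)))
  step 3: K(II(KK(KI)))
  step 4: K(I(KK(KI)))
  step 5: K(KK(KI))
  step 6: KK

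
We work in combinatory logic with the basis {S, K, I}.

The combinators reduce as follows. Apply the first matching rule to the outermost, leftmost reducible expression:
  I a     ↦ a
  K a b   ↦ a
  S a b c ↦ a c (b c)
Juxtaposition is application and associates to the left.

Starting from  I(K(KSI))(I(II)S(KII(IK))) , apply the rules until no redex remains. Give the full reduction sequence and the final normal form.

  start: I(K(KSI))(I(II)S(KII(IK)))
  →1  K(KSI)(I(II)S(KII(IK)))
  →2  KSI
  →3  S

Answer: normal form = S  (in 3 steps)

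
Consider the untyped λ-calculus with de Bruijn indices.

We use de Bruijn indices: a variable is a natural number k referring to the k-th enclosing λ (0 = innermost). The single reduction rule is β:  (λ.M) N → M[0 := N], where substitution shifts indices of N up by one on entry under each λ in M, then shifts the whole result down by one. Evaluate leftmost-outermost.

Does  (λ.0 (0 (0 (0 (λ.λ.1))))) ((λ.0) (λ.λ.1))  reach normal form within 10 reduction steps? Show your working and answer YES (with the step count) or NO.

  start: (λ.0 (0 (0 (0 (λ.λ.1))))) ((λ.0) (λ.λ.1))
  [1] (λ.0) (λ.λ.1) ((λ.0) (λ.λ.1) ((λ.0) (λ.λ.1) ((λ.0) (λ.λ.1) (λ.λ.1))))
  [2] (λ.λ.1) ((λ.0) (λ.λ.1) ((λ.0) (λ.λ.1) ((λ.0) (λ.λ.1) (λ.λ.1))))
  [3] λ.(λ.0) (λ.λ.1) ((λ.0) (λ.λ.1) ((λ.0) (λ.λ.1) (λ.λ.1)))
  [4] λ.(λ.λ.1) ((λ.0) (λ.λ.1) ((λ.0) (λ.λ.1) (λ.λ.1)))
  [5] λ.λ.(λ.0) (λ.λ.1) ((λ.0) (λ.λ.1) (λ.λ.1))
  [6] λ.λ.(λ.λ.1) ((λ.0) (λ.λ.1) (λ.λ.1))
  [7] λ.λ.λ.(λ.0) (λ.λ.1) (λ.λ.1)
  [8] λ.λ.λ.(λ.λ.1) (λ.λ.1)
  [9] λ.λ.λ.λ.λ.λ.1

Answer: YES — reaches normal form λ.λ.λ.λ.λ.λ.1 in 9 ≤ 10 steps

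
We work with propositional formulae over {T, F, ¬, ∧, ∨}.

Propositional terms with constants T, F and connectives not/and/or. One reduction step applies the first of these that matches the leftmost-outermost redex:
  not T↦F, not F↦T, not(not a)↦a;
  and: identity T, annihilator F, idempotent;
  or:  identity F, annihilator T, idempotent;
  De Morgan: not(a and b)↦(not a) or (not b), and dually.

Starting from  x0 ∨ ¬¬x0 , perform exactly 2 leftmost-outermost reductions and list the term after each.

Answer: after 2 steps: x0

Working:
  start: x0 ∨ ¬¬x0
  →1  x0 ∨ x0
  →2  x0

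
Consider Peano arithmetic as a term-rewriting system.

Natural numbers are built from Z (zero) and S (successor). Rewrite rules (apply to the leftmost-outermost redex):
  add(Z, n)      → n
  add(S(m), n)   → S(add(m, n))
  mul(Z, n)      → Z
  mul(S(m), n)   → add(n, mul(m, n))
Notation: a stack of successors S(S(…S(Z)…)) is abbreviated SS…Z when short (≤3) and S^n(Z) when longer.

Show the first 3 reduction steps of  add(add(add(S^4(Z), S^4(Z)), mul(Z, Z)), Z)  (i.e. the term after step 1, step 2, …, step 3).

  start: add(add(add(S^4(Z), S^4(Z)), mul(Z, Z)), Z)
  [1] add(add(S(add(SSSZ, S^4(Z))), mul(Z, Z)), Z)
  [2] add(S(add(add(SSSZ, S^4(Z)), mul(Z, Z))), Z)
  [3] S(add(add(add(SSSZ, S^4(Z)), mul(Z, Z)), Z))

Answer: after 3 steps: S(add(add(add(SSSZ, S^4(Z)), mul(Z, Z)), Z))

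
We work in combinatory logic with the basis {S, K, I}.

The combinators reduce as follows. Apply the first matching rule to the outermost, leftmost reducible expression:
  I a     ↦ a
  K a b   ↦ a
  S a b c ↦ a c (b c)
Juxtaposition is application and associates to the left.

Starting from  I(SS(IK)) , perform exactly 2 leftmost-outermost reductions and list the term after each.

  start: I(SS(IK))
  step 1: SS(IK)
  step 2: SSK

Answer: after 2 steps: SSK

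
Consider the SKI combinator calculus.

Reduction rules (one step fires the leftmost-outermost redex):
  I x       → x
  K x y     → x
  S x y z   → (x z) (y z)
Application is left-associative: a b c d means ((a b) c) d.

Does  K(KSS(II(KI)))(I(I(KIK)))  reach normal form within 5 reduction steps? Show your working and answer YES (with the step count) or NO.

  start: K(KSS(II(KI)))(I(I(KIK)))
  step 1: KSS(II(KI))
  step 2: S(II(KI))
  step 3: S(I(KI))
  step 4: S(KI)

Answer: YES — reaches normal form S(KI) in 4 ≤ 5 steps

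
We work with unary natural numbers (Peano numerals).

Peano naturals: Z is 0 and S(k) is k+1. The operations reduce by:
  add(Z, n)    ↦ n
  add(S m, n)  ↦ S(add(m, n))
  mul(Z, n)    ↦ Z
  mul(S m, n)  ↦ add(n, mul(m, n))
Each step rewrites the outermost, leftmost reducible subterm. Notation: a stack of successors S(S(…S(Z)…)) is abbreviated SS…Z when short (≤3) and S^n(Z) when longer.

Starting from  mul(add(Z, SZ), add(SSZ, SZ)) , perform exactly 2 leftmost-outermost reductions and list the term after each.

  start: mul(add(Z, SZ), add(SSZ, SZ))
  step 1: mul(SZ, add(SSZ, SZ))
  step 2: add(add(SSZ, SZ), mul(Z, add(SSZ, SZ)))

Answer: after 2 steps: add(add(SSZ, SZ), mul(Z, add(SSZ, SZ)))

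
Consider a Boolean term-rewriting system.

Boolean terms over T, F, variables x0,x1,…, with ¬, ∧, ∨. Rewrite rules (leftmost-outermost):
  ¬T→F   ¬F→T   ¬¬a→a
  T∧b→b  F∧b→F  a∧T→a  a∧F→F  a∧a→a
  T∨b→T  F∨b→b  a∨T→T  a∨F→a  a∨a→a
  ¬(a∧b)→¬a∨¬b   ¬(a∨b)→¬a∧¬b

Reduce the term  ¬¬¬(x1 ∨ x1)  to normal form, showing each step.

  start: ¬¬¬(x1 ∨ x1)
  [1] ¬(x1 ∨ x1)
  [2] ¬x1 ∧ ¬x1
  [3] ¬x1

Answer: normal form = ¬x1  (in 3 steps)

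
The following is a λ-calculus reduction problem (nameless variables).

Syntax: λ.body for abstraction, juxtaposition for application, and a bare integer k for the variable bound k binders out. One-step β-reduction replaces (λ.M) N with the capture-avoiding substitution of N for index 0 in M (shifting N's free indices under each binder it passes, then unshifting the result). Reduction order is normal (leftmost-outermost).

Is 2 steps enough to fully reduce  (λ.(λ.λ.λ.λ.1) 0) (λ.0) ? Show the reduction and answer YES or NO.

  start: (λ.(λ.λ.λ.λ.1) 0) (λ.0)
  step 1: (λ.λ.λ.λ.1) (λ.0)
  step 2: λ.λ.λ.1

Answer: YES — reaches normal form λ.λ.λ.1 in 2 ≤ 2 steps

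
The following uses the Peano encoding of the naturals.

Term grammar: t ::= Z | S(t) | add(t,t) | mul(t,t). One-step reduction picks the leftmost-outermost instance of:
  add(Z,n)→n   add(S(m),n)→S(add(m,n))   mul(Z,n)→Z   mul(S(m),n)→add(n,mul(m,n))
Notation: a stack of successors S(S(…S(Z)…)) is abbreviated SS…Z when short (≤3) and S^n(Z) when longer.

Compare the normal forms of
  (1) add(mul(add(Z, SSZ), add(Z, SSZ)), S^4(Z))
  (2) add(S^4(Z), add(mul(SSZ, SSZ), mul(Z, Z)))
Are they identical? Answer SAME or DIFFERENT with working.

Term A:
  start: add(mul(add(Z, SSZ), add(Z, SSZ)), S^4(Z))
  [1] add(mul(SSZ, add(Z, SSZ)), S^4(Z))
  [2] add(add(add(Z, SSZ), mul(SZ, add(Z, SSZ))), S^4(Z))
  [3] add(add(SSZ, mul(SZ, add(Z, SSZ))), S^4(Z))
  [4] add(S(add(SZ, mul(SZ, add(Z, SSZ)))), S^4(Z))
  [5] S(add(add(SZ, mul(SZ, add(Z, SSZ))), S^4(Z)))
  [6] S(add(S(add(Z, mul(SZ, add(Z, SSZ)))), S^4(Z)))
  [7] S(S(add(add(Z, mul(SZ, add(Z, SSZ))), S^4(Z))))
  [8] S(S(add(mul(SZ, add(Z, SSZ)), S^4(Z))))
  [9] S(S(add(add(add(Z, SSZ), mul(Z, add(Z, SSZ))), S^4(Z))))
  [10] S(S(add(add(SSZ, mul(Z, add(Z, SSZ))), S^4(Z))))
  [11] S(S(add(S(add(SZ, mul(Z, add(Z, SSZ)))), S^4(Z))))
  [12] S(S(S(add(add(SZ, mul(Z, add(Z, SSZ))), S^4(Z)))))
  [13] S(S(S(add(S(add(Z, mul(Z, add(Z, SSZ)))), S^4(Z)))))
  [14] S(S(S(S(add(add(Z, mul(Z, add(Z, SSZ))), S^4(Z))))))
  [15] S(S(S(S(add(mul(Z, add(Z, SSZ)), S^4(Z))))))
  [16] S(S(S(S(add(Z, S^4(Z))))))
  [17] S^8(Z)

Term B:
  start: add(S^4(Z), add(mul(SSZ, SSZ), mul(Z, Z)))
  [1] S(add(SSSZ, add(mul(SSZ, SSZ), mul(Z, Z))))
  [2] S(S(add(SSZ, add(mul(SSZ, SSZ), mul(Z, Z)))))
  [3] S(S(S(add(SZ, add(mul(SSZ, SSZ), mul(Z, Z))))))
  [4] S(S(S(S(add(Z, add(mul(SSZ, SSZ), mul(Z, Z)))))))
  [5] S(S(S(S(add(mul(SSZ, SSZ), mul(Z, Z))))))
  [6] S(S(S(S(add(add(SSZ, mul(SZ, SSZ)), mul(Z, Z))))))
  [7] S(S(S(S(add(S(add(SZ, mul(SZ, SSZ))), mul(Z, Z))))))
  [8] S(S(S(S(S(add(add(SZ, mul(SZ, SSZ)), mul(Z, Z)))))))
  [9] S(S(S(S(S(add(S(add(Z, mul(SZ, SSZ))), mul(Z, Z)))))))
  [10] S(S(S(S(S(S(add(add(Z, mul(SZ, SSZ)), mul(Z, Z))))))))
  [11] S(S(S(S(S(S(add(mul(SZ, SSZ), mul(Z, Z))))))))
  [12] S(S(S(S(S(S(add(add(SSZ, mul(Z, SSZ)), mul(Z, Z))))))))
  [13] S(S(S(S(S(S(add(S(add(SZ, mul(Z, SSZ))), mul(Z, Z))))))))
  [14] S(S(S(S(S(S(S(add(add(SZ, mul(Z, SSZ)), mul(Z, Z)))))))))
  [15] S(S(S(S(S(S(S(add(S(add(Z, mul(Z, SSZ))), mul(Z, Z)))))))))
  [16] S(S(S(S(S(S(S(S(add(add(Z, mul(Z, SSZ)), mul(Z, Z))))))))))
  [17] S(S(S(S(S(S(S(S(add(mul(Z, SSZ), mul(Z, Z))))))))))
  [18] S(S(S(S(S(S(S(S(add(Z, mul(Z, Z))))))))))
  [19] S(S(S(S(S(S(S(S(mul(Z, Z)))))))))
  [20] S^8(Z)

Answer: SAME — A ⇓ S^8(Z), B ⇓ S^8(Z)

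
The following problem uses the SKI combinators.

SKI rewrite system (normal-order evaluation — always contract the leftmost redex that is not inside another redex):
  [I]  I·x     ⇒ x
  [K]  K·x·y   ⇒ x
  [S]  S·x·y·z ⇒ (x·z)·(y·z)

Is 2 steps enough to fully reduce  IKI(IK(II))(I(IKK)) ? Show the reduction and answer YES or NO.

Answer: NO — after 2 steps the term is I(I(IKK)), not yet normal

Reduction:
  start: IKI(IK(II))(I(IKK))
  step 1: KI(IK(II))(I(IKK))
  step 2: I(I(IKK))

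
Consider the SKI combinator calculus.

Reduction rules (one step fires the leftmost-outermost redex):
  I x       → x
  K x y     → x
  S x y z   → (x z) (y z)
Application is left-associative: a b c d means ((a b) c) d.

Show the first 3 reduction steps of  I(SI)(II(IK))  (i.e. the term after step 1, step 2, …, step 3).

  start: I(SI)(II(IK))
  [1] SI(II(IK))
  [2] SI(I(IK))
  [3] SI(IK)

Answer: after 3 steps: SI(IK)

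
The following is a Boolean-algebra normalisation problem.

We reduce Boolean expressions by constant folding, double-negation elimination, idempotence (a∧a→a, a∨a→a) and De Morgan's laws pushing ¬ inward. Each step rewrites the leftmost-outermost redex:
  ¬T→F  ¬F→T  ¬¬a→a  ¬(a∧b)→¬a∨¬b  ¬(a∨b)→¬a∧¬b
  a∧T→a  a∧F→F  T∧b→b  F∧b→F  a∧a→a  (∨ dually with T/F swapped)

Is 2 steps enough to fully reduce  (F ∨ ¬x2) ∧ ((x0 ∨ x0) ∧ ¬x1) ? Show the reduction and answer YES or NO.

Answer: YES — reaches normal form ¬x2 ∧ (x0 ∧ ¬x1) in 2 ≤ 2 steps

Derivation:
  start: (F ∨ ¬x2) ∧ ((x0 ∨ x0) ∧ ¬x1)
  step 1: ¬x2 ∧ ((x0 ∨ x0) ∧ ¬x1)
  step 2: ¬x2 ∧ (x0 ∧ ¬x1)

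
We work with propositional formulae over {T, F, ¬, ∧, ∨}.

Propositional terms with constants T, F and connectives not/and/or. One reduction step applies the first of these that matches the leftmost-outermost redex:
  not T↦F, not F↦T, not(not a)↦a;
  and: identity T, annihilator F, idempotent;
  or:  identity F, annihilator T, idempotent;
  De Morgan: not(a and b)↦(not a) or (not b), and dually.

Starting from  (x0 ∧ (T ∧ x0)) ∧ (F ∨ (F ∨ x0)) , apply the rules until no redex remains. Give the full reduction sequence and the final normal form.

Answer: normal form = x0  (in 5 steps)

Working:
  start: (x0 ∧ (T ∧ x0)) ∧ (F ∨ (F ∨ x0))
  →1  (x0 ∧ x0) ∧ (F ∨ (F ∨ x0))
  →2  x0 ∧ (F ∨ (F ∨ x0))
  →3  x0 ∧ (F ∨ x0)
  →4  x0 ∧ x0
  →5  x0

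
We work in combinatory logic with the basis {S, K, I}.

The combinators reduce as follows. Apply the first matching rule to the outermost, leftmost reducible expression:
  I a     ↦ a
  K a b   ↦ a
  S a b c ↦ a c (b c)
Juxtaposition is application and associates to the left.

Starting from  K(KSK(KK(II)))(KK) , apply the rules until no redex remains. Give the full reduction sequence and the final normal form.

Answer: normal form = SK  (in 3 steps)

Derivation:
  start: K(KSK(KK(II)))(KK)
  [1] KSK(KK(II))
  [2] S(KK(II))
  [3] SK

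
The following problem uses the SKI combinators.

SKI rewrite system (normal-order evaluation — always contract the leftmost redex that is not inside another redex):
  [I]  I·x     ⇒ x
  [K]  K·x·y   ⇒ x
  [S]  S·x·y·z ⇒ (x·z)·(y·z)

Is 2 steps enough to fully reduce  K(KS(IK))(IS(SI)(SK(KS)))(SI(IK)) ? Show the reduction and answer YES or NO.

  start: K(KS(IK))(IS(SI)(SK(KS)))(SI(IK))
  [1] KS(IK)(SI(IK))
  [2] S(SI(IK))

Answer: NO — after 2 steps the term is S(SI(IK)), not yet normal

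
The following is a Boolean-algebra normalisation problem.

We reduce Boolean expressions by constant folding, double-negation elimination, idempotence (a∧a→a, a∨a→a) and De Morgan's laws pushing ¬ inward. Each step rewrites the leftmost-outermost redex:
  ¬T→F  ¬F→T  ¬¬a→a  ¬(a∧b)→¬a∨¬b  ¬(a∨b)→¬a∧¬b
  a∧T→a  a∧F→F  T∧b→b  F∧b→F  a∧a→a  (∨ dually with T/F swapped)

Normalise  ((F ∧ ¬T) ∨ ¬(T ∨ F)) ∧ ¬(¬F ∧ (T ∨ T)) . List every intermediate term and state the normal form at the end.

  start: ((F ∧ ¬T) ∨ ¬(T ∨ F)) ∧ ¬(¬F ∧ (T ∨ T))
  step 1: (F ∨ ¬(T ∨ F)) ∧ ¬(¬F ∧ (T ∨ T))
  step 2: ¬(T ∨ F) ∧ ¬(¬F ∧ (T ∨ T))
  step 3: (¬T ∧ ¬F) ∧ ¬(¬F ∧ (T ∨ T))
  step 4: (F ∧ ¬F) ∧ ¬(¬F ∧ (T ∨ T))
  step 5: F ∧ ¬(¬F ∧ (T ∨ T))
  step 6: F

Answer: normal form = F  (in 6 steps)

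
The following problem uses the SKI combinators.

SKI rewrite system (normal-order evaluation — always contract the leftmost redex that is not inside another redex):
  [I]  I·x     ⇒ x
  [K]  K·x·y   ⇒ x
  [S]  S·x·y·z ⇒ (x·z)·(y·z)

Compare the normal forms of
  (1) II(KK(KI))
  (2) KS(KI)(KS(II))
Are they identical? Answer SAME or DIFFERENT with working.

Term A:
  start: II(KK(KI))
  →1  I(KK(KI))
  →2  KK(KI)
  →3  K

Term B:
  start: KS(KI)(KS(II))
  →1  S(KS(II))
  →2  SS

Answer: DIFFERENT — A ⇓ K, B ⇓ SS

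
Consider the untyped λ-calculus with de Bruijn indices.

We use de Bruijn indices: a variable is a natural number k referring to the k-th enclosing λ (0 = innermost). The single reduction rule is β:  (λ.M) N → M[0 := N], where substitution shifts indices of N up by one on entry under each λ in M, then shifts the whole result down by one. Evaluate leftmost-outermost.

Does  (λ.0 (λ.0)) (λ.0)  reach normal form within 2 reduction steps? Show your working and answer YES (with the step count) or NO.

Answer: YES — reaches normal form λ.0 in 2 ≤ 2 steps

Derivation:
  start: (λ.0 (λ.0)) (λ.0)
  →1  (λ.0) (λ.0)
  →2  λ.0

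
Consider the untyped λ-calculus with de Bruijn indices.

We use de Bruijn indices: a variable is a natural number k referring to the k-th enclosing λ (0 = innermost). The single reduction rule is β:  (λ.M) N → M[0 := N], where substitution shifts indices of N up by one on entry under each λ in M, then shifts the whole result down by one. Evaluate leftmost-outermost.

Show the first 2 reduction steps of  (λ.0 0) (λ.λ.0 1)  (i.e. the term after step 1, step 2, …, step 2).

  start: (λ.0 0) (λ.λ.0 1)
  [1] (λ.λ.0 1) (λ.λ.0 1)
  [2] λ.0 (λ.λ.0 1)

Answer: after 2 steps: λ.0 (λ.λ.0 1)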